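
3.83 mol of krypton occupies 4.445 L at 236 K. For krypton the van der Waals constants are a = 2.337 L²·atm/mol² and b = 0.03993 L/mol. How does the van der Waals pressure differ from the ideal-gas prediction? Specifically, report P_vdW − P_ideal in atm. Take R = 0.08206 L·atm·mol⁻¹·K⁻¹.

ΔP ≈ -1.140 atm

Ideal: P_ideal = nRT/V = (3.83)(0.08206)(236)/4.445 = 16.6867 atm
vdW: P = nRT/(V − nb) − a n²/V² = 74.1724/4.29207 − 34.2812/19.7580 = 17.2813 − 1.73505 = 15.5463 atm
ΔP = 15.5463 − 16.6867 = -1.140 atm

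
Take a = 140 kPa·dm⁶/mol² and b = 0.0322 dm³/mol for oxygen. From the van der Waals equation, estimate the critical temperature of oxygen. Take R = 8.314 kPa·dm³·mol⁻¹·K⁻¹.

For a van der Waals gas, T_c = 8a/(27Rb).
T_c = 8×140/(27×8.314×0.0322) = 1120.0/7.2282 = 154.9 K

T_c ≈ 154.9 K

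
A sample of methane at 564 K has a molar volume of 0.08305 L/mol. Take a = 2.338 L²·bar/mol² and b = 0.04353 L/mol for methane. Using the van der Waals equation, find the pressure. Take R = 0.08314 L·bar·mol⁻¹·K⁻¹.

P ≈ 847.5 bar

P = RT/(V_m − b) − a/V_m²
RT/(V_m − b) = (0.08314)(564)/(0.08305 − 0.04353) = 46.891/0.039520 = 1186.5 bar
a/V_m² = 2.338/(0.08305)² = 338.97 bar
P = 1186.5 − 338.97 = 847.5 bar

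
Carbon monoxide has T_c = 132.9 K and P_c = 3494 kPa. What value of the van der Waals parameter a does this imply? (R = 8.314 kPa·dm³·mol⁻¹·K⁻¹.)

a ≈ 147.4 kPa·dm⁶/mol²

From T_c = 8a/(27Rb) and P_c = a/(27b²): a = 27 R² T_c²/(64 P_c).
a = 27×(8.314)²×(132.9)²/(64×3494) = 32963534/223616 = 147.4 kPa·dm⁶/mol²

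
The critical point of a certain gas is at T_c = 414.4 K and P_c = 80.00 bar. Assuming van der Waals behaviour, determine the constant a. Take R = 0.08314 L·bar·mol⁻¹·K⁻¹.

From T_c = 8a/(27Rb) and P_c = a/(27b²): a = 27 R² T_c²/(64 P_c).
a = 27×(0.08314)²×(414.4)²/(64×80.00) = 32050/5120.0 = 6.260 L²·bar/mol²

a ≈ 6.260 L²·bar/mol²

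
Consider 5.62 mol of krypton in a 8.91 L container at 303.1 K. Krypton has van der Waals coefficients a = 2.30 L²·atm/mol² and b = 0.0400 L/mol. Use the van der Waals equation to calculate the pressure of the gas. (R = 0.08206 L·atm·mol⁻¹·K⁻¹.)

P ≈ 15.18 atm

P = nRT/(V − nb) − a n²/V²
nRT/(V − nb) = (5.62)(0.08206)(303.1)/(8.91 − 5.62×0.0400) = 139.78/8.6852 = 16.094 atm
a n²/V² = (2.30)(5.62)²/(8.91)² = 0.91505 atm
P = 16.094 − 0.91505 = 15.18 atm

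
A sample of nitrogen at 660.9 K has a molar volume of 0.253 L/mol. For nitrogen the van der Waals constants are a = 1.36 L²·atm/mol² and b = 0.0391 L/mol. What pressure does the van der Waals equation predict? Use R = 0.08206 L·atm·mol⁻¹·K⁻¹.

P = RT/(V_m − b) − a/V_m²
RT/(V_m − b) = (0.08206)(660.9)/(0.253 − 0.0391) = 54.233/0.21390 = 253.54 atm
a/V_m² = 1.36/(0.253)² = 21.247 atm
P = 253.54 − 21.247 = 232.3 atm

P ≈ 232.3 atm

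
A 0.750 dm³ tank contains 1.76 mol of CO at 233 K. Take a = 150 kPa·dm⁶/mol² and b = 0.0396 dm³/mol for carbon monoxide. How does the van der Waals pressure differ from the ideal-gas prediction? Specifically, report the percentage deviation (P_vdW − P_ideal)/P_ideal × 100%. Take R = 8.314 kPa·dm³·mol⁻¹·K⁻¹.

-7.93 %

Ideal: P_ideal = nRT/V = (1.76)(8.314)(233)/0.750 = 4545.87 kPa
vdW: P = nRT/(V − nb) − a n²/V² = 3409.41/0.680304 − 464.640/0.562500 = 5011.60 − 826.027 = 4185.57 kPa
% deviation = (4185.57 − 4545.87)/4545.87 × 100% = -7.93%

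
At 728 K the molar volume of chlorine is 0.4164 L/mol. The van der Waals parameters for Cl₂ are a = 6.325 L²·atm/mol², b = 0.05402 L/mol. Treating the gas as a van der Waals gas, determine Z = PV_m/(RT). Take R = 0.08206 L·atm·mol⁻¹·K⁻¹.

P = RT/(V_m − b) − a/V_m² = (0.08206)(728)/(0.4164 − 0.05402) − 6.325/(0.4164)²
  = 59.740/0.36238 − 36.479 = 164.85 − 36.479 = 128.37 atm
Z = PV_m/(RT) = (128.37)(0.4164)/((0.08206)(728)) = 53.453/59.740 = 0.8948

Z ≈ 0.8948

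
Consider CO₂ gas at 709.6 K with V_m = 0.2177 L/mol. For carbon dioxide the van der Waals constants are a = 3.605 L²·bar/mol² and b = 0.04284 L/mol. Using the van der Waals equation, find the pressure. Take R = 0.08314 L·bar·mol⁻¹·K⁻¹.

P = RT/(V_m − b) − a/V_m²
RT/(V_m − b) = (0.08314)(709.6)/(0.2177 − 0.04284) = 58.996/0.17486 = 337.39 bar
a/V_m² = 3.605/(0.2177)² = 76.066 bar
P = 337.39 − 76.066 = 261.3 bar

P ≈ 261.3 bar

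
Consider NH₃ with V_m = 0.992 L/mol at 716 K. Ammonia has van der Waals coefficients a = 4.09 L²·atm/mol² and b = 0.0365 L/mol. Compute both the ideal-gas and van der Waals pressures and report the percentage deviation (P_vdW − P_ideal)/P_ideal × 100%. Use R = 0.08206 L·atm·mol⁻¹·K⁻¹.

Ideal: P_ideal = RT/V_m = (0.08206)(716)/0.992 = 59.2288 atm
vdW: P = RT/(V_m − b) − a/V_m² = 58.7550/0.955500 − 4.09/0.984064 = 61.4914 − 4.15623 = 57.3352 atm
% deviation = (57.3352 − 59.2288)/59.2288 × 100% = -3.20%

-3.20 %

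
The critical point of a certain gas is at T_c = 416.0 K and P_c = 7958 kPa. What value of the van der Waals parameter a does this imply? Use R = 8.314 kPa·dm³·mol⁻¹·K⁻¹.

a ≈ 634.1 kPa·dm⁶/mol²

From T_c = 8a/(27Rb) and P_c = a/(27b²): a = 27 R² T_c²/(64 P_c).
a = 27×(8.314)²×(416.0)²/(64×7958) = 322976159/509312 = 634.1 kPa·dm⁶/mol²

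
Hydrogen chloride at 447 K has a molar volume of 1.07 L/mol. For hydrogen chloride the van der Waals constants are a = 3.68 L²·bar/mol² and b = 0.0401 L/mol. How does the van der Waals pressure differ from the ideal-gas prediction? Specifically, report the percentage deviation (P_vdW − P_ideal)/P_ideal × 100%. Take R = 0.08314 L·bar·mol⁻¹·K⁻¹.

-5.36 %

Ideal: P_ideal = RT/V_m = (0.08314)(447)/1.07 = 34.7323 bar
vdW: P = RT/(V_m − b) − a/V_m² = 37.1636/1.02990 − 3.68/1.14490 = 36.0847 − 3.21425 = 32.8705 bar
% deviation = (32.8705 − 34.7323)/34.7323 × 100% = -5.36%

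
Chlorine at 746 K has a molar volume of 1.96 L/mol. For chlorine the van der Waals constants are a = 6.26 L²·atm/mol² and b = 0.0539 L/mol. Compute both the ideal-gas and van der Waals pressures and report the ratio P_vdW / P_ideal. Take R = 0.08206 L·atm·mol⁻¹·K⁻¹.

Ideal: P_ideal = RT/V_m = (0.08206)(746)/1.96 = 31.2330 atm
vdW: P = RT/(V_m − b) − a/V_m² = 61.2168/1.90610 − 6.26/3.84160 = 32.1163 − 1.62953 = 30.4868 atm
Ratio = 30.4868/31.2330 = 0.9761

P_vdW / P_ideal ≈ 0.9761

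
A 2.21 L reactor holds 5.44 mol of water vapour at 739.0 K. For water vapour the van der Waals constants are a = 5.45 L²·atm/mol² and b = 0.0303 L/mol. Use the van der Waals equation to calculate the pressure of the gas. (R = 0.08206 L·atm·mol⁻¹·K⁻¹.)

P = nRT/(V − nb) − a n²/V²
nRT/(V − nb) = (5.44)(0.08206)(739.0)/(2.21 − 5.44×0.0303) = 329.89/2.0452 = 161.30 atm
a n²/V² = (5.45)(5.44)²/(2.21)² = 33.022 atm
P = 161.30 − 33.022 = 128.3 atm

P ≈ 128.3 atm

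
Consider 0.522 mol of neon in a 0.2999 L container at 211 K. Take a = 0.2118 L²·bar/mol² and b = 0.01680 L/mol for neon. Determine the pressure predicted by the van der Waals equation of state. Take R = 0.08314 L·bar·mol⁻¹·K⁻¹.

P ≈ 30.81 bar

P = nRT/(V − nb) − a n²/V²
nRT/(V − nb) = (0.522)(0.08314)(211)/(0.2999 − 0.522×0.01680) = 9.1572/0.29113 = 31.454 bar
a n²/V² = (0.2118)(0.522)²/(0.2999)² = 0.64167 bar
P = 31.454 − 0.64167 = 30.81 bar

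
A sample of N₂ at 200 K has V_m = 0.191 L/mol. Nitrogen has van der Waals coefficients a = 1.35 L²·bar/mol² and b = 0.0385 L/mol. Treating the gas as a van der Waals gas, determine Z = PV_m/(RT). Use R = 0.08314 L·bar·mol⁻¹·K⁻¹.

Z ≈ 0.8274

P = RT/(V_m − b) − a/V_m² = (0.08314)(200)/(0.191 − 0.0385) − 1.35/(0.191)²
  = 16.628/0.15250 − 37.006 = 109.04 − 37.006 = 72.03 bar
Z = PV_m/(RT) = (72.03)(0.191)/((0.08314)(200)) = 13.758/16.628 = 0.8274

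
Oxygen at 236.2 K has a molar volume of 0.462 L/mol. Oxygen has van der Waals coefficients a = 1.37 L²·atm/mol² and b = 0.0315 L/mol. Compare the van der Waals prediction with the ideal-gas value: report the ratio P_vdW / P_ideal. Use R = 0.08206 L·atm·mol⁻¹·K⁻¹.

P_vdW / P_ideal ≈ 0.9202

Ideal: P_ideal = RT/V_m = (0.08206)(236.2)/0.462 = 41.9536 atm
vdW: P = RT/(V_m − b) − a/V_m² = 19.3826/0.430500 − 1.37/0.213444 = 45.0235 − 6.41855 = 38.6050 atm
Ratio = 38.6050/41.9536 = 0.9202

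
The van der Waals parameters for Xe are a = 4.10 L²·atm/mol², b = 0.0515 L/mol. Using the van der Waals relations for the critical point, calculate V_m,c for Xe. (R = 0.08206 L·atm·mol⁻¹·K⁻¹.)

For a van der Waals gas, V_m,c = 3b.
V_m,c = 3×0.0515 = 0.1545 L/mol

V_m,c ≈ 0.1545 L/mol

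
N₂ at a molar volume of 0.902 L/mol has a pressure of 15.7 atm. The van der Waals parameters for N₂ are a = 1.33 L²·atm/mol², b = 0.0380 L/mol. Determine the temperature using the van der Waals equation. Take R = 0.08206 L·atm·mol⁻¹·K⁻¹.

T ≈ 182.5 K

T = (P + a/V_m²)(V_m − b)/R
P + a/V_m² = 15.7 + 1.33/(0.902)² = 17.335 atm
V_m − b = 0.902 − 0.0380 = 0.86400 L/mol
T = (17.335)(0.86400)/0.08206 = 182.5 K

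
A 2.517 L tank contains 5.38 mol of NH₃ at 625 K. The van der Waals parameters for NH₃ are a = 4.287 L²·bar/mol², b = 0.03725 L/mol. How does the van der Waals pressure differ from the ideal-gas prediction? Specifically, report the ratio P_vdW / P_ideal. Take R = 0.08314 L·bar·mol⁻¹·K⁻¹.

P_vdW / P_ideal ≈ 0.9102

Ideal: P_ideal = nRT/V = (5.38)(0.08314)(625)/2.517 = 111.068 bar
vdW: P = nRT/(V − nb) − a n²/V² = 279.558/2.31660 − 124.085/6.33529 = 120.676 − 19.5863 = 101.090 bar
Ratio = 101.090/111.068 = 0.9102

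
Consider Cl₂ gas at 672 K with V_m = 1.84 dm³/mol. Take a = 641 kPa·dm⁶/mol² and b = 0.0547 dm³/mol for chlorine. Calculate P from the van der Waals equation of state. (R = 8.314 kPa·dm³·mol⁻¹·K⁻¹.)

P ≈ 2940 kPa

P = RT/(V_m − b) − a/V_m²
RT/(V_m − b) = (8.314)(672)/(1.84 − 0.0547) = 5587.0/1.7853 = 3129.4 kPa
a/V_m² = 641/(1.84)² = 189.33 kPa
P = 3129.4 − 189.33 = 2940 kPa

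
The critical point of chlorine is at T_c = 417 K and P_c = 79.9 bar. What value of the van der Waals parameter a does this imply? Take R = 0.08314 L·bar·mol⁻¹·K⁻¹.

a ≈ 6.346 L²·bar/mol²

From T_c = 8a/(27Rb) and P_c = a/(27b²): a = 27 R² T_c²/(64 P_c).
a = 27×(0.08314)²×(417)²/(64×79.9) = 32453/5113.6 = 6.346 L²·bar/mol²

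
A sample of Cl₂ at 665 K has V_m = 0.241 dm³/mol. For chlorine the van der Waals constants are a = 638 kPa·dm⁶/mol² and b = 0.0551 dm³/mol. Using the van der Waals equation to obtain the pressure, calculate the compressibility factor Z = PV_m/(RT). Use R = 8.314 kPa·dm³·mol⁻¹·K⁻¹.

Z ≈ 0.8176

P = RT/(V_m − b) − a/V_m² = (8.314)(665)/(0.241 − 0.0551) − 638/(0.241)²
  = 5528.8/0.18590 − 10985 = 29741 − 10985 = 18756 kPa
Z = PV_m/(RT) = (18756)(0.241)/((8.314)(665)) = 4520.2/5528.8 = 0.8176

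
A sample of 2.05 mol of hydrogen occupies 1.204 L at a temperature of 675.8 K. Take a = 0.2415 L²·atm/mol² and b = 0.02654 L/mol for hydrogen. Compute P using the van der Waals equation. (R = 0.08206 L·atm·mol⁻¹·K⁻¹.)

P ≈ 98.19 atm

P = nRT/(V − nb) − a n²/V²
nRT/(V − nb) = (2.05)(0.08206)(675.8)/(1.204 − 2.05×0.02654) = 113.69/1.1496 = 98.895 atm
a n²/V² = (0.2415)(2.05)²/(1.204)² = 0.70012 atm
P = 98.895 − 0.70012 = 98.19 atm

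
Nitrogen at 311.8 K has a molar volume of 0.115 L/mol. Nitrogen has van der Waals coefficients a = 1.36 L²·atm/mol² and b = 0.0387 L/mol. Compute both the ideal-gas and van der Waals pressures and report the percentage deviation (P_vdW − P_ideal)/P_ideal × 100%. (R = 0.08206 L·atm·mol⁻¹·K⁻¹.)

Ideal: P_ideal = RT/V_m = (0.08206)(311.8)/0.115 = 222.490 atm
vdW: P = RT/(V_m − b) − a/V_m² = 25.5863/0.0763000 − 1.36/0.0132250 = 335.338 − 102.836 = 232.502 atm
% deviation = (232.502 − 222.490)/222.490 × 100% = 4.50%

4.50 %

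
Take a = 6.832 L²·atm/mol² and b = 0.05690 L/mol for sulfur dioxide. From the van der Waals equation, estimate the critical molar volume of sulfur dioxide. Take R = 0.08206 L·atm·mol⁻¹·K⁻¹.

For a van der Waals gas, V_m,c = 3b.
V_m,c = 3×0.05690 = 0.1707 L/mol

V_m,c ≈ 0.1707 L/mol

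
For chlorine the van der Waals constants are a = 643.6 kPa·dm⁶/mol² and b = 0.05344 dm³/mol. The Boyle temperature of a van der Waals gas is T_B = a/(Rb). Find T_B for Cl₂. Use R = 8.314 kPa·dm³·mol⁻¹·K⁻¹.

T_B ≈ 1449 K

For a van der Waals gas the second virial coefficient B₂ = b − a/(RT) vanishes at T_B = a/(Rb).
T_B = 643.6/(8.314×0.05344) = 643.6/0.44430 = 1449 K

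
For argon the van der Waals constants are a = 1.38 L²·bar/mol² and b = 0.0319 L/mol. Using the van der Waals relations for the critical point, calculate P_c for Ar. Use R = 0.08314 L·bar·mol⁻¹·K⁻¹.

For a van der Waals gas, P_c = a/(27b²).
P_c = 1.38/(27×(0.0319)²) = 1.38/0.027475 = 50.23 bar

P_c ≈ 50.23 bar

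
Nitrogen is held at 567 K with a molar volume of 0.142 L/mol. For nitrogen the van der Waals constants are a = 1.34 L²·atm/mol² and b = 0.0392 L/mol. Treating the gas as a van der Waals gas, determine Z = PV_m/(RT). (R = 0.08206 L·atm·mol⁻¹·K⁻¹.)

Z ≈ 1.179

P = RT/(V_m − b) − a/V_m² = (0.08206)(567)/(0.142 − 0.0392) − 1.34/(0.142)²
  = 46.528/0.10280 − 66.455 = 452.61 − 66.455 = 386.16 atm
Z = PV_m/(RT) = (386.16)(0.142)/((0.08206)(567)) = 54.835/46.528 = 1.179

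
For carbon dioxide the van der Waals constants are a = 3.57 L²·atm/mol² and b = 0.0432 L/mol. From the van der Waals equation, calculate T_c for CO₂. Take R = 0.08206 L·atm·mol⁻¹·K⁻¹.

T_c ≈ 298.4 K

For a van der Waals gas, T_c = 8a/(27Rb).
T_c = 8×3.57/(27×0.08206×0.0432) = 28.560/0.095715 = 298.4 K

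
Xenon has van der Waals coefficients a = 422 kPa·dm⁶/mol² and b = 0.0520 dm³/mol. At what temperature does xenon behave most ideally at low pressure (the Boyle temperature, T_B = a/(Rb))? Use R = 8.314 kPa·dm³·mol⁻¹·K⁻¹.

T_B ≈ 976.1 K

For a van der Waals gas the second virial coefficient B₂ = b − a/(RT) vanishes at T_B = a/(Rb).
T_B = 422/(8.314×0.0520) = 422/0.43233 = 976.1 K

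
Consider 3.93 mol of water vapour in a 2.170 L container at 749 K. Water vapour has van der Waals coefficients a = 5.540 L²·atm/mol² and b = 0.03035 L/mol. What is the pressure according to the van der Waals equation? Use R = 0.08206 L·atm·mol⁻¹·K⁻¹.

P ≈ 99.62 atm

P = nRT/(V − nb) − a n²/V²
nRT/(V − nb) = (3.93)(0.08206)(749)/(2.170 − 3.93×0.03035) = 241.55/2.0507 = 117.79 atm
a n²/V² = (5.540)(3.93)²/(2.170)² = 18.171 atm
P = 117.79 − 18.171 = 99.62 atm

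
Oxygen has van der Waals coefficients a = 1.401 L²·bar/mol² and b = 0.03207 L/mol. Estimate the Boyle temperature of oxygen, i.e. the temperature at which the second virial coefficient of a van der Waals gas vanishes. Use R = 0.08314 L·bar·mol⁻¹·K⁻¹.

T_B ≈ 525.4 K

For a van der Waals gas the second virial coefficient B₂ = b − a/(RT) vanishes at T_B = a/(Rb).
T_B = 1.401/(0.08314×0.03207) = 1.401/0.0026663 = 525.4 K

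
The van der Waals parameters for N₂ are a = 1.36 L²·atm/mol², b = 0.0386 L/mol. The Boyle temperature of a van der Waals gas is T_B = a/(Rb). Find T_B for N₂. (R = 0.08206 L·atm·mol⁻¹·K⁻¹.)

T_B ≈ 429.4 K

For a van der Waals gas the second virial coefficient B₂ = b − a/(RT) vanishes at T_B = a/(Rb).
T_B = 1.36/(0.08206×0.0386) = 1.36/0.0031675 = 429.4 K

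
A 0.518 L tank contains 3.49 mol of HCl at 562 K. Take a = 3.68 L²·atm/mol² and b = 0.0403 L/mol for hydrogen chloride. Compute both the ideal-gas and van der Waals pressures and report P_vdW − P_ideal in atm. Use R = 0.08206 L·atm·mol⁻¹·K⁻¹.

ΔP ≈ -51.24 atm

Ideal: P_ideal = nRT/V = (3.49)(0.08206)(562)/0.518 = 310.716 atm
vdW: P = nRT/(V − nb) − a n²/V² = 160.951/0.377353 − 44.8228/0.268324 = 426.526 − 167.047 = 259.479 atm
ΔP = 259.479 − 310.716 = -51.24 atm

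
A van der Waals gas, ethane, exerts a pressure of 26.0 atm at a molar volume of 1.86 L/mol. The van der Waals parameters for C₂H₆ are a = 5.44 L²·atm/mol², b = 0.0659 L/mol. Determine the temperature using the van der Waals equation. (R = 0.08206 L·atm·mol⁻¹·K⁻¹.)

T ≈ 602.8 K

T = (P + a/V_m²)(V_m − b)/R
P + a/V_m² = 26.0 + 5.44/(1.86)² = 27.572 atm
V_m − b = 1.86 − 0.0659 = 1.7941 L/mol
T = (27.572)(1.7941)/0.08206 = 602.8 K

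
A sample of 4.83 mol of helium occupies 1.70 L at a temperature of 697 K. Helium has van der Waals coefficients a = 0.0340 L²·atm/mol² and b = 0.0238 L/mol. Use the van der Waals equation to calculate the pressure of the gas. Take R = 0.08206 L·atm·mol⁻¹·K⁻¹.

P = nRT/(V − nb) − a n²/V²
nRT/(V − nb) = (4.83)(0.08206)(697)/(1.70 − 4.83×0.0238) = 276.26/1.5850 = 174.30 atm
a n²/V² = (0.0340)(4.83)²/(1.70)² = 0.27446 atm
P = 174.30 − 0.27446 = 174.0 atm

P ≈ 174.0 atm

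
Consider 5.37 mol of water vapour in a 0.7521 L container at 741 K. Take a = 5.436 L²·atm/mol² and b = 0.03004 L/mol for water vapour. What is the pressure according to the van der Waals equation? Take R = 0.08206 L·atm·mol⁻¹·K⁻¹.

P = nRT/(V − nb) − a n²/V²
nRT/(V − nb) = (5.37)(0.08206)(741)/(0.7521 − 5.37×0.03004) = 326.53/0.59079 = 552.70 atm
a n²/V² = (5.436)(5.37)²/(0.7521)² = 277.13 atm
P = 552.70 − 277.13 = 275.6 atm

P ≈ 275.6 atm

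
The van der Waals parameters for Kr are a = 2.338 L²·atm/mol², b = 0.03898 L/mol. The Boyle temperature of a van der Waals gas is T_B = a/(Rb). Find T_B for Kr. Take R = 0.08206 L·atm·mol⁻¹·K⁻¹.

T_B ≈ 730.9 K

For a van der Waals gas the second virial coefficient B₂ = b − a/(RT) vanishes at T_B = a/(Rb).
T_B = 2.338/(0.08206×0.03898) = 2.338/0.0031987 = 730.9 K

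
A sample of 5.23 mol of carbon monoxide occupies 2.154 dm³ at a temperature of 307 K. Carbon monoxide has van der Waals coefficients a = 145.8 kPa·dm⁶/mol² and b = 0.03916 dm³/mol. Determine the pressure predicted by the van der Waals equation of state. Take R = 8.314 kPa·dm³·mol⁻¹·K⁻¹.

P ≈ 5989 kPa

P = nRT/(V − nb) − a n²/V²
nRT/(V − nb) = (5.23)(8.314)(307)/(2.154 − 5.23×0.03916) = 13349/1.9492 = 6848.5 kPa
a n²/V² = (145.8)(5.23)²/(2.154)² = 859.55 kPa
P = 6848.5 − 859.55 = 5989 kPa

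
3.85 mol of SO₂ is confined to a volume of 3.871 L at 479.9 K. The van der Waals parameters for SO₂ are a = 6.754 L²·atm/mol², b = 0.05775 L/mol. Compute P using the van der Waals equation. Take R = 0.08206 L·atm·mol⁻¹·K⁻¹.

P = nRT/(V − nb) − a n²/V²
nRT/(V − nb) = (3.85)(0.08206)(479.9)/(3.871 − 3.85×0.05775) = 151.62/3.6487 = 41.555 atm
a n²/V² = (6.754)(3.85)²/(3.871)² = 6.6809 atm
P = 41.555 − 6.6809 = 34.87 atm

P ≈ 34.87 atm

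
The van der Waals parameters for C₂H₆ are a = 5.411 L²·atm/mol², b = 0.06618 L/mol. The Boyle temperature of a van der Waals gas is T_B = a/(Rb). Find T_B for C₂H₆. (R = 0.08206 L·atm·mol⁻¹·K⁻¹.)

For a van der Waals gas the second virial coefficient B₂ = b − a/(RT) vanishes at T_B = a/(Rb).
T_B = 5.411/(0.08206×0.06618) = 5.411/0.0054307 = 996.4 K

T_B ≈ 996.4 K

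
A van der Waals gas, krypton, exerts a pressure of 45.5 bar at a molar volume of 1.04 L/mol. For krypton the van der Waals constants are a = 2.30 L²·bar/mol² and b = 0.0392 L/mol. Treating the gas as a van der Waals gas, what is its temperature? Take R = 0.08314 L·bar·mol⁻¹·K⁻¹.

T = (P + a/V_m²)(V_m − b)/R
P + a/V_m² = 45.5 + 2.30/(1.04)² = 47.626 bar
V_m − b = 1.04 − 0.0392 = 1.0008 L/mol
T = (47.626)(1.0008)/0.08314 = 573.3 K

T ≈ 573.3 K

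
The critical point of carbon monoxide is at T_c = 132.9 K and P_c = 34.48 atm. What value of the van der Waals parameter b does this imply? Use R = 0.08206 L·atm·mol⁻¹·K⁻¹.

b ≈ 0.03954 L/mol

From T_c = 8a/(27Rb) and P_c = a/(27b²): b = R T_c/(8 P_c).
b = (0.08206)(132.9)/(8×34.48) = 10.906/275.84 = 0.03954 L/mol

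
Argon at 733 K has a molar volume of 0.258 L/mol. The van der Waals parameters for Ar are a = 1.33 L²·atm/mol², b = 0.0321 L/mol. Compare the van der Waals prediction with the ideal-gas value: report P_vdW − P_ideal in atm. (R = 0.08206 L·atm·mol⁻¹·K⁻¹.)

ΔP ≈ 13.15 atm

Ideal: P_ideal = RT/V_m = (0.08206)(733)/0.258 = 233.139 atm
vdW: P = RT/(V_m − b) − a/V_m² = 60.1500/0.225900 − 1.33/0.0665640 = 266.268 − 19.9808 = 246.287 atm
ΔP = 246.287 − 233.139 = 13.15 atm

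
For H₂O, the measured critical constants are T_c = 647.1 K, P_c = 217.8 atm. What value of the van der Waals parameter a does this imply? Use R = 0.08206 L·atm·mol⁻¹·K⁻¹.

a ≈ 5.462 L²·atm/mol²

From T_c = 8a/(27Rb) and P_c = a/(27b²): a = 27 R² T_c²/(64 P_c).
a = 27×(0.08206)²×(647.1)²/(64×217.8) = 76132/13939 = 5.462 L²·atm/mol²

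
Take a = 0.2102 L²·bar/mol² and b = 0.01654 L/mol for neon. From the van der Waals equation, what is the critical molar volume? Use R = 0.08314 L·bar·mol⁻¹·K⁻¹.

V_m,c ≈ 0.04962 L/mol

For a van der Waals gas, V_m,c = 3b.
V_m,c = 3×0.01654 = 0.04962 L/mol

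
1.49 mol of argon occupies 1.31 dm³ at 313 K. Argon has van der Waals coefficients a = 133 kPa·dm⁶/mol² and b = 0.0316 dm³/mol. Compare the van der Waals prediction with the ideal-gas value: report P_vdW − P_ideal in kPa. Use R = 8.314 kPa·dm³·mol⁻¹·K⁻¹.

ΔP ≈ -61.7 kPa

Ideal: P_ideal = nRT/V = (1.49)(8.314)(313)/1.31 = 2959.85 kPa
vdW: P = nRT/(V − nb) − a n²/V² = 3877.40/1.26292 − 295.273/1.71610 = 3070.19 − 172.060 = 2898.13 kPa
ΔP = 2898.13 − 2959.85 = -61.7 kPa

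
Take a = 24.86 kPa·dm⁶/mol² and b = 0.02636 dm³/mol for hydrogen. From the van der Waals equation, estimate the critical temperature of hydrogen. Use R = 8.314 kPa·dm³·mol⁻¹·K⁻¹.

For a van der Waals gas, T_c = 8a/(27Rb).
T_c = 8×24.86/(27×8.314×0.02636) = 198.88/5.9172 = 33.61 K

T_c ≈ 33.61 K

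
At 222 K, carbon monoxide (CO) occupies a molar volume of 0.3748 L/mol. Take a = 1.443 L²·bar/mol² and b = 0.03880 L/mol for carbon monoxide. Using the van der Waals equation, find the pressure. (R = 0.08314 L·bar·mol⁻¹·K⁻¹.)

P ≈ 44.66 bar

P = RT/(V_m − b) − a/V_m²
RT/(V_m − b) = (0.08314)(222)/(0.3748 − 0.03880) = 18.457/0.33600 = 54.932 bar
a/V_m² = 1.443/(0.3748)² = 10.272 bar
P = 54.932 − 10.272 = 44.66 bar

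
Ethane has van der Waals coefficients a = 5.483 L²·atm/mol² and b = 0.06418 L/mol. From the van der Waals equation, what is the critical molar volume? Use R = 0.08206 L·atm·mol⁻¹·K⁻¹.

For a van der Waals gas, V_m,c = 3b.
V_m,c = 3×0.06418 = 0.1925 L/mol

V_m,c ≈ 0.1925 L/mol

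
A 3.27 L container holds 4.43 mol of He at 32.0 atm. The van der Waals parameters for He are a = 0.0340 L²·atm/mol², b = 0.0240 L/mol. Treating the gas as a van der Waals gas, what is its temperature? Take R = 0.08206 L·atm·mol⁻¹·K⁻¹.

T ≈ 279.0 K

T = (P + a n²/V²)(V − nb)/(nR)
P + a n²/V² = 32.0 + (0.0340)(4.43)²/(3.27)² = 32.062 atm
V − nb = 3.27 − (4.43)(0.0240) = 3.1637 L
T = (32.062)(3.1637)/((4.43)(0.08206)) = 279.0 K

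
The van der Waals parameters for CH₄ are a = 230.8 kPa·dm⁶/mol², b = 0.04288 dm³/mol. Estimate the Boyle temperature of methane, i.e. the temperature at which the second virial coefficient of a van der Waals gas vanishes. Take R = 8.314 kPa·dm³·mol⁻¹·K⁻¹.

T_B ≈ 647.4 K

For a van der Waals gas the second virial coefficient B₂ = b − a/(RT) vanishes at T_B = a/(Rb).
T_B = 230.8/(8.314×0.04288) = 230.8/0.35650 = 647.4 K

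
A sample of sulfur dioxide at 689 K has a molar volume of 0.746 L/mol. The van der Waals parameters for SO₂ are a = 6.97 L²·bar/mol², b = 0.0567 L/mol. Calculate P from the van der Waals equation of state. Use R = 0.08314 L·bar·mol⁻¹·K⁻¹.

P = RT/(V_m − b) − a/V_m²
RT/(V_m − b) = (0.08314)(689)/(0.746 − 0.0567) = 57.283/0.68930 = 83.103 bar
a/V_m² = 6.97/(0.746)² = 12.524 bar
P = 83.103 − 12.524 = 70.58 bar

P ≈ 70.58 bar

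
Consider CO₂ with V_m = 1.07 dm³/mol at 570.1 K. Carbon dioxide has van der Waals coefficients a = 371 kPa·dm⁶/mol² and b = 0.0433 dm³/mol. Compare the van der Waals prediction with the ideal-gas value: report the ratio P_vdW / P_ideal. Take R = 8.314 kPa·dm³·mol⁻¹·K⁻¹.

Ideal: P_ideal = RT/V_m = (8.314)(570.1)/1.07 = 4429.73 kPa
vdW: P = RT/(V_m − b) − a/V_m² = 4739.81/1.02670 − 371/1.14490 = 4616.55 − 324.046 = 4292.50 kPa
Ratio = 4292.50/4429.73 = 0.9690

P_vdW / P_ideal ≈ 0.9690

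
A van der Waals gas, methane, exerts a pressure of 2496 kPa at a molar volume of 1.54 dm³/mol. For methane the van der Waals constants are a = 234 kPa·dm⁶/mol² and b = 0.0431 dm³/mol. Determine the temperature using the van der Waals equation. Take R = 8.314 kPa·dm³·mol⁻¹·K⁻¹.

T = (P + a/V_m²)(V_m − b)/R
P + a/V_m² = 2496 + 234/(1.54)² = 2594.7 kPa
V_m − b = 1.54 − 0.0431 = 1.4969 dm³/mol
T = (2594.7)(1.4969)/8.314 = 467.2 K

T ≈ 467.2 K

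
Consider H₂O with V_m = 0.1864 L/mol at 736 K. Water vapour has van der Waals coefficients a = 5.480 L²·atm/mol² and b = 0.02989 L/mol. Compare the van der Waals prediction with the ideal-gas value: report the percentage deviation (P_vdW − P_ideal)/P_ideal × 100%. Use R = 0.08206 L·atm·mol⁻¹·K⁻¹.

Ideal: P_ideal = RT/V_m = (0.08206)(736)/0.1864 = 324.014 atm
vdW: P = RT/(V_m − b) − a/V_m² = 60.3962/0.156510 − 5.480/0.0347450 = 385.894 − 157.721 = 228.173 atm
% deviation = (228.173 − 324.014)/324.014 × 100% = -29.58%

-29.58 %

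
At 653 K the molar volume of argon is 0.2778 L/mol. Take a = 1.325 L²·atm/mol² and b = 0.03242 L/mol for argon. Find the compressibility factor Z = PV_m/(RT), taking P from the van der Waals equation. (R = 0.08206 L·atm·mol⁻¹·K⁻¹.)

P = RT/(V_m − b) − a/V_m² = (0.08206)(653)/(0.2778 − 0.03242) − 1.325/(0.2778)²
  = 53.585/0.24538 − 17.169 = 218.38 − 17.169 = 201.21 atm
Z = PV_m/(RT) = (201.21)(0.2778)/((0.08206)(653)) = 55.896/53.585 = 1.043

Z ≈ 1.043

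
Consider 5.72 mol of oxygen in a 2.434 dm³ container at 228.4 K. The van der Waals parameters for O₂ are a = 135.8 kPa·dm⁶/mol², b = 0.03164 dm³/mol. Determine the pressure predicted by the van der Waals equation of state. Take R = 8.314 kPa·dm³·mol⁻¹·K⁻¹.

P = nRT/(V − nb) − a n²/V²
nRT/(V − nb) = (5.72)(8.314)(228.4)/(2.434 − 5.72×0.03164) = 10862/2.2530 = 4821.1 kPa
a n²/V² = (135.8)(5.72)²/(2.434)² = 749.98 kPa
P = 4821.1 − 749.98 = 4071 kPa

P ≈ 4071 kPa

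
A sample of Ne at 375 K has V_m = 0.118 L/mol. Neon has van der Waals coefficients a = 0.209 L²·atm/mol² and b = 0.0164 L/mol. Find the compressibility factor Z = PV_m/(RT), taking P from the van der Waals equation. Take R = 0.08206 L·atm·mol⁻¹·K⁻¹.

P = RT/(V_m − b) − a/V_m² = (0.08206)(375)/(0.118 − 0.0164) − 0.209/(0.118)²
  = 30.773/0.10160 − 15.010 = 302.88 − 15.010 = 287.87 atm
Z = PV_m/(RT) = (287.87)(0.118)/((0.08206)(375)) = 33.969/30.773 = 1.104

Z ≈ 1.104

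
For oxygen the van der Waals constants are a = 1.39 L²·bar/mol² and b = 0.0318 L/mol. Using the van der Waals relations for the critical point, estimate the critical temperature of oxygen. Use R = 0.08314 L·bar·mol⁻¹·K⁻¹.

T_c ≈ 155.8 K

For a van der Waals gas, T_c = 8a/(27Rb).
T_c = 8×1.39/(27×0.08314×0.0318) = 11.120/0.071384 = 155.8 K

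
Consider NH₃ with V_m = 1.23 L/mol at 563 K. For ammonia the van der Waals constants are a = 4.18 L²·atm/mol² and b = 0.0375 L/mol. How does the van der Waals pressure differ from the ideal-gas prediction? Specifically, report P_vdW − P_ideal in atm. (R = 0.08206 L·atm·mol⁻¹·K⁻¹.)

Ideal: P_ideal = RT/V_m = (0.08206)(563)/1.23 = 37.5608 atm
vdW: P = RT/(V_m − b) − a/V_m² = 46.1998/1.19250 − 4.18/1.51290 = 38.7420 − 2.76291 = 35.9791 atm
ΔP = 35.9791 − 37.5608 = -1.582 atm

ΔP ≈ -1.582 atm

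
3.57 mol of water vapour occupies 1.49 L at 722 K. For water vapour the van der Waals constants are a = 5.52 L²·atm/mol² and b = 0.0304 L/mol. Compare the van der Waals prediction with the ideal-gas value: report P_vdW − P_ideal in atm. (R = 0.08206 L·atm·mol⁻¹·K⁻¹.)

ΔP ≈ -20.54 atm

Ideal: P_ideal = nRT/V = (3.57)(0.08206)(722)/1.49 = 141.955 atm
vdW: P = nRT/(V − nb) − a n²/V² = 211.513/1.38147 − 70.3518/2.22010 = 153.107 − 31.6886 = 121.418 atm
ΔP = 121.418 − 141.955 = -20.54 atm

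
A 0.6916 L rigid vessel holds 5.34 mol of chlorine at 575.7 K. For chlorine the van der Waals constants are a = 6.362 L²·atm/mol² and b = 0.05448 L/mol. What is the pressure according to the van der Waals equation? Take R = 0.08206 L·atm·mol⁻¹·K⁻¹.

P ≈ 250.3 atm

P = nRT/(V − nb) − a n²/V²
nRT/(V − nb) = (5.34)(0.08206)(575.7)/(0.6916 − 5.34×0.05448) = 252.27/0.40068 = 629.60 atm
a n²/V² = (6.362)(5.34)²/(0.6916)² = 379.29 atm
P = 629.60 − 379.29 = 250.3 atm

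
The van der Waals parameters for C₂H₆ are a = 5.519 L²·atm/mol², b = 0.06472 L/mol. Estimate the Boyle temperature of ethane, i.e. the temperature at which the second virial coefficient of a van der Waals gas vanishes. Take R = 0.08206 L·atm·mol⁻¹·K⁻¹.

For a van der Waals gas the second virial coefficient B₂ = b − a/(RT) vanishes at T_B = a/(Rb).
T_B = 5.519/(0.08206×0.06472) = 5.519/0.0053109 = 1039 K

T_B ≈ 1039 K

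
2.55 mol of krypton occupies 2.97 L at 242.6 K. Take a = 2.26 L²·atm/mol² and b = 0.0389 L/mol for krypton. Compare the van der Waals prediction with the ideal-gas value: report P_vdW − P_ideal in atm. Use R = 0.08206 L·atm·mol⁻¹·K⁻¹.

Ideal: P_ideal = nRT/V = (2.55)(0.08206)(242.6)/2.97 = 17.0925 atm
vdW: P = nRT/(V − nb) − a n²/V² = 50.7648/2.87081 − 14.6957/8.82090 = 17.6831 − 1.66601 = 16.0171 atm
ΔP = 16.0171 − 17.0925 = -1.075 atm

ΔP ≈ -1.075 atm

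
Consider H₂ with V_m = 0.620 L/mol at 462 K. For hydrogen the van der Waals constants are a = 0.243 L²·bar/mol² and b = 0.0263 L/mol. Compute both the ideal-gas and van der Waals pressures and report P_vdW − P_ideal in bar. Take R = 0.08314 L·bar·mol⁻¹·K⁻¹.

ΔP ≈ 2.112 bar

Ideal: P_ideal = RT/V_m = (0.08314)(462)/0.620 = 61.9527 bar
vdW: P = RT/(V_m − b) − a/V_m² = 38.4107/0.593700 − 0.243/0.384400 = 64.6972 − 0.632154 = 64.0650 bar
ΔP = 64.0650 − 61.9527 = 2.112 bar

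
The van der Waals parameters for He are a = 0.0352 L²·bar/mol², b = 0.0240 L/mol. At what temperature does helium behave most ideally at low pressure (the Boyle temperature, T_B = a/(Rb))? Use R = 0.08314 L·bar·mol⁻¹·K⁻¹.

T_B ≈ 17.64 K

For a van der Waals gas the second virial coefficient B₂ = b − a/(RT) vanishes at T_B = a/(Rb).
T_B = 0.0352/(0.08314×0.0240) = 0.0352/0.0019954 = 17.64 K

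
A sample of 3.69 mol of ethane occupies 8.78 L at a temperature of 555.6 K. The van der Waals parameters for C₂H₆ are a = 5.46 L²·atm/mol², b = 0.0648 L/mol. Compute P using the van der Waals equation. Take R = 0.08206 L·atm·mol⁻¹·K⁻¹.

P ≈ 18.73 atm

P = nRT/(V − nb) − a n²/V²
nRT/(V − nb) = (3.69)(0.08206)(555.6)/(8.78 − 3.69×0.0648) = 168.24/8.5409 = 19.698 atm
a n²/V² = (5.46)(3.69)²/(8.78)² = 0.96440 atm
P = 19.698 − 0.96440 = 18.73 atm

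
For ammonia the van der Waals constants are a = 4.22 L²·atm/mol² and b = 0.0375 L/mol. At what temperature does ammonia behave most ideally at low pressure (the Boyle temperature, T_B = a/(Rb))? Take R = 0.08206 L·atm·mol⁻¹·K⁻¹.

For a van der Waals gas the second virial coefficient B₂ = b − a/(RT) vanishes at T_B = a/(Rb).
T_B = 4.22/(0.08206×0.0375) = 4.22/0.0030773 = 1371 K

T_B ≈ 1371 K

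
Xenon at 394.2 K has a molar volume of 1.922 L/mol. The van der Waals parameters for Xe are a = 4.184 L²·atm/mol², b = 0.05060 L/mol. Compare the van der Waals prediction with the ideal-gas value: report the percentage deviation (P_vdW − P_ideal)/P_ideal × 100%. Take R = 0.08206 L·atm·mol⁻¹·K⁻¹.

-4.03 %

Ideal: P_ideal = RT/V_m = (0.08206)(394.2)/1.922 = 16.8304 atm
vdW: P = RT/(V_m − b) − a/V_m² = 32.3481/1.87140 − 4.184/3.69408 = 17.2855 − 1.13262 = 16.1529 atm
% deviation = (16.1529 − 16.8304)/16.8304 × 100% = -4.03%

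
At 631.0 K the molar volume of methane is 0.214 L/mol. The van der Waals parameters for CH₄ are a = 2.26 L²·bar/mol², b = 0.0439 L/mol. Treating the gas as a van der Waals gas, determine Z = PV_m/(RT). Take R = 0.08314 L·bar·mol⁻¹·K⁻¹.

Z ≈ 1.057

P = RT/(V_m − b) − a/V_m² = (0.08314)(631.0)/(0.214 − 0.0439) − 2.26/(0.214)²
  = 52.461/0.17010 − 49.349 = 308.41 − 49.349 = 259.06 bar
Z = PV_m/(RT) = (259.06)(0.214)/((0.08314)(631.0)) = 55.439/52.461 = 1.057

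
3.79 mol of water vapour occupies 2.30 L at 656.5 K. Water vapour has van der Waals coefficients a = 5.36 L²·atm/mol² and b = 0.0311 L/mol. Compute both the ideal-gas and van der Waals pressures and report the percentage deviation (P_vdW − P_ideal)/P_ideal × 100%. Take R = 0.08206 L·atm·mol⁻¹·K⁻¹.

Ideal: P_ideal = nRT/V = (3.79)(0.08206)(656.5)/2.30 = 88.7723 atm
vdW: P = nRT/(V − nb) − a n²/V² = 204.176/2.18213 − 76.9916/5.29000 = 93.5673 − 14.5542 = 79.0131 atm
% deviation = (79.0131 − 88.7723)/88.7723 × 100% = -10.99%

-10.99 %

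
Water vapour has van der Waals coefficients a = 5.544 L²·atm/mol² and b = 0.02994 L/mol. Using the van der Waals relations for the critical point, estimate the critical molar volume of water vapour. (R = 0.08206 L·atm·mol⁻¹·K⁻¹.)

For a van der Waals gas, V_m,c = 3b.
V_m,c = 3×0.02994 = 0.08982 L/mol

V_m,c ≈ 0.08982 L/mol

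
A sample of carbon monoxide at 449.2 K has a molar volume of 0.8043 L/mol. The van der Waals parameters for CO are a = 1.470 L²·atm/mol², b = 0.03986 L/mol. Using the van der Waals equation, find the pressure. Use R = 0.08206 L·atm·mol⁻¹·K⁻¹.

P ≈ 45.95 atm

P = RT/(V_m − b) − a/V_m²
RT/(V_m − b) = (0.08206)(449.2)/(0.8043 − 0.03986) = 36.861/0.76444 = 48.220 atm
a/V_m² = 1.470/(0.8043)² = 2.2724 atm
P = 48.220 − 2.2724 = 45.95 atm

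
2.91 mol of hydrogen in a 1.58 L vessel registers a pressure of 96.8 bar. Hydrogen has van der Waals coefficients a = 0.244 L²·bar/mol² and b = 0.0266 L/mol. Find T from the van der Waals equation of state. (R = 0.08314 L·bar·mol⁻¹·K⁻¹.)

T = (P + a n²/V²)(V − nb)/(nR)
P + a n²/V² = 96.8 + (0.244)(2.91)²/(1.58)² = 97.628 bar
V − nb = 1.58 − (2.91)(0.0266) = 1.5026 L
T = (97.628)(1.5026)/((2.91)(0.08314)) = 606.3 K

T ≈ 606.3 K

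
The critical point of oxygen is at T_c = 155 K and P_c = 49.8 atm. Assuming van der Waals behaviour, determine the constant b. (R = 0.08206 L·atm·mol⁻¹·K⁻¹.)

From T_c = 8a/(27Rb) and P_c = a/(27b²): b = R T_c/(8 P_c).
b = (0.08206)(155)/(8×49.8) = 12.719/398.40 = 0.03193 L/mol

b ≈ 0.03193 L/mol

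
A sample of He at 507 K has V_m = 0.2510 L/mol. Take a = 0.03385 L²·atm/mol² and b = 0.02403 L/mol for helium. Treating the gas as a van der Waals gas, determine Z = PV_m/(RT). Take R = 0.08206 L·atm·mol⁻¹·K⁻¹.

Z ≈ 1.103

P = RT/(V_m − b) − a/V_m² = (0.08206)(507)/(0.2510 − 0.02403) − 0.03385/(0.2510)²
  = 41.604/0.22697 − 0.53729 = 183.30 − 0.53729 = 182.76 atm
Z = PV_m/(RT) = (182.76)(0.2510)/((0.08206)(507)) = 45.873/41.604 = 1.103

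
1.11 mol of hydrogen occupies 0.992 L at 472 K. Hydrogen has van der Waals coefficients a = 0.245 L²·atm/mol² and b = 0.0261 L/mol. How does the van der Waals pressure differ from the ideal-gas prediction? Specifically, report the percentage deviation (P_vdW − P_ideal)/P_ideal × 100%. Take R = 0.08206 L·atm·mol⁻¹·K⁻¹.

Ideal: P_ideal = nRT/V = (1.11)(0.08206)(472)/0.992 = 43.3396 atm
vdW: P = nRT/(V − nb) − a n²/V² = 42.9929/0.963029 − 0.301865/0.984064 = 44.6434 − 0.306753 = 44.3366 atm
% deviation = (44.3366 − 43.3396)/43.3396 × 100% = 2.30%

2.30 %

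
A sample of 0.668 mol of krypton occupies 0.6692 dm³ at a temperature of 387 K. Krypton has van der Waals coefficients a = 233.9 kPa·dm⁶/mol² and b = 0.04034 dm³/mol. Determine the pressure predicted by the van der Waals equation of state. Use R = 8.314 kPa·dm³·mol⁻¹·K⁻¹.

P = nRT/(V − nb) − a n²/V²
nRT/(V − nb) = (0.668)(8.314)(387)/(0.6692 − 0.668×0.04034) = 2149.3/0.64225 = 3346.5 kPa
a n²/V² = (233.9)(0.668)²/(0.6692)² = 233.06 kPa
P = 3346.5 − 233.06 = 3113 kPa

P ≈ 3113 kPa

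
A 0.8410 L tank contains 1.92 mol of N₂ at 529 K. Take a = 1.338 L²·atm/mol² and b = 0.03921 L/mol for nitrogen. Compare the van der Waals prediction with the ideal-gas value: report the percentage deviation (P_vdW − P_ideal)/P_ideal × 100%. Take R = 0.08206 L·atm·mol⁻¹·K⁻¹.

2.79 %

Ideal: P_ideal = nRT/V = (1.92)(0.08206)(529)/0.8410 = 99.1043 atm
vdW: P = nRT/(V − nb) − a n²/V² = 83.3467/0.765717 − 4.93240/0.707281 = 108.848 − 6.97375 = 101.874 atm
% deviation = (101.874 − 99.1043)/99.1043 × 100% = 2.79%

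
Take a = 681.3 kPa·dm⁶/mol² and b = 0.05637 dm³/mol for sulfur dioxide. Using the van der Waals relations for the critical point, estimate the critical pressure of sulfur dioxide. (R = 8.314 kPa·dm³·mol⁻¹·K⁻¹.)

For a van der Waals gas, P_c = a/(27b²).
P_c = 681.3/(27×(0.05637)²) = 681.3/0.085795 = 7941 kPa

P_c ≈ 7941 kPa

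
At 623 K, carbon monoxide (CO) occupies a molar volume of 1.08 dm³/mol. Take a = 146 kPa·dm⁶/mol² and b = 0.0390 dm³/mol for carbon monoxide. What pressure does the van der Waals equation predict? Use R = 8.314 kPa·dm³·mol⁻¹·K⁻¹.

P = RT/(V_m − b) − a/V_m²
RT/(V_m − b) = (8.314)(623)/(1.08 − 0.0390) = 5179.6/1.0410 = 4975.6 kPa
a/V_m² = 146/(1.08)² = 125.17 kPa
P = 4975.6 − 125.17 = 4850 kPa

P ≈ 4850 kPa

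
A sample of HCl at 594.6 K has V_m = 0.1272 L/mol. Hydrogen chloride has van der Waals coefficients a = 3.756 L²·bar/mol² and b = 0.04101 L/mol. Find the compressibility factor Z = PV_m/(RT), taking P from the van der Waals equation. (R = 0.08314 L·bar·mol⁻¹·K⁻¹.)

Z ≈ 0.8785

P = RT/(V_m − b) − a/V_m² = (0.08314)(594.6)/(0.1272 − 0.04101) − 3.756/(0.1272)²
  = 49.435/0.086190 − 232.14 = 573.56 − 232.14 = 341.42 bar
Z = PV_m/(RT) = (341.42)(0.1272)/((0.08314)(594.6)) = 43.429/49.435 = 0.8785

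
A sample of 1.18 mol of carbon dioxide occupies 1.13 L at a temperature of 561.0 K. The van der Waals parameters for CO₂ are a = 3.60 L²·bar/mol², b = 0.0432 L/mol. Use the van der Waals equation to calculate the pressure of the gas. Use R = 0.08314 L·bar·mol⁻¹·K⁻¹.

P ≈ 47.08 bar

P = nRT/(V − nb) − a n²/V²
nRT/(V − nb) = (1.18)(0.08314)(561.0)/(1.13 − 1.18×0.0432) = 55.037/1.0790 = 51.007 bar
a n²/V² = (3.60)(1.18)²/(1.13)² = 3.9256 bar
P = 51.007 − 3.9256 = 47.08 bar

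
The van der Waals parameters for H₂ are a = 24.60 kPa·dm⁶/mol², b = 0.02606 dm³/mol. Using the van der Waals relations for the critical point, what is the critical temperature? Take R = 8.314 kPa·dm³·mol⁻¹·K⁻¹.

For a van der Waals gas, T_c = 8a/(27Rb).
T_c = 8×24.60/(27×8.314×0.02606) = 196.80/5.8499 = 33.64 K

T_c ≈ 33.64 K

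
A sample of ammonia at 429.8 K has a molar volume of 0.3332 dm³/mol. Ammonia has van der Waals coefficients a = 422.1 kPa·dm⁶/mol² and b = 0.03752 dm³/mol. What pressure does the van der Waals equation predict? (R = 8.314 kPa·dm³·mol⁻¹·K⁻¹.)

P ≈ 8283 kPa

P = RT/(V_m − b) − a/V_m²
RT/(V_m − b) = (8.314)(429.8)/(0.3332 − 0.03752) = 3573.4/0.29568 = 12085 kPa
a/V_m² = 422.1/(0.3332)² = 3801.9 kPa
P = 12085 − 3801.9 = 8283 kPa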